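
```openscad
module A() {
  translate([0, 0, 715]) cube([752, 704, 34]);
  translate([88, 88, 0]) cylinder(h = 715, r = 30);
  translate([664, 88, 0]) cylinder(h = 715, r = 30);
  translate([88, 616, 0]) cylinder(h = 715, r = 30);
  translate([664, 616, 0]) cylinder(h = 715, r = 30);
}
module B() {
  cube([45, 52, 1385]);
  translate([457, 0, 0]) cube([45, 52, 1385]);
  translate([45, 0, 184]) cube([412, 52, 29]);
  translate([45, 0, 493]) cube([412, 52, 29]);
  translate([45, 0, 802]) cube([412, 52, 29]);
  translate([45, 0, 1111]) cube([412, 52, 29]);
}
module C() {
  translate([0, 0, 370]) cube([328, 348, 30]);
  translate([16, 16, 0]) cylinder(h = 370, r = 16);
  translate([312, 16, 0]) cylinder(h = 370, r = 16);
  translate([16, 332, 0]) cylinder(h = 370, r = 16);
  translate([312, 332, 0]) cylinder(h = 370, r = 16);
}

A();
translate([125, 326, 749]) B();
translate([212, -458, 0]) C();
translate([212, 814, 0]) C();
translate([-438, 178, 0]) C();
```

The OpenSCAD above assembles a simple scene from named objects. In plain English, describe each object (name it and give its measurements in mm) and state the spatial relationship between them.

A is a table with a 752×704 mm rectangular top, 34 mm thick, top surface at z = 749 mm, supported by four round legs of 60 mm diameter, each leg's bounding box inset 58 mm from the nearest pair of top edges, running from the floor.

B is a straight ladder. Two 45×52 mm vertical rails, 1385 mm tall, stand 502 mm apart (outside-to-outside) with their front faces coplanar on the −y side. 4 rungs, each 52 mm deep and 29 mm tall, span between the inner faces of the rails, front faces flush with the rails. The lowest rung's underside is at z = 184 mm and rungs are spaced 309 mm apart (underside to underside).

C is a simple wooden stool: a rectangular seat 328 mm (x) by 348 mm (y), 30 mm thick, top face at z = 400 mm, on four round legs, each 32 mm in diameter. The legs rest on z = 0, each leg's axis is inset half a diameter from the nearest pair of seat edges (so the leg's bounding box is flush with the corner).

The ladder is on top of the table, centred. Three stools sit around the table at the −y, +y, −x sides.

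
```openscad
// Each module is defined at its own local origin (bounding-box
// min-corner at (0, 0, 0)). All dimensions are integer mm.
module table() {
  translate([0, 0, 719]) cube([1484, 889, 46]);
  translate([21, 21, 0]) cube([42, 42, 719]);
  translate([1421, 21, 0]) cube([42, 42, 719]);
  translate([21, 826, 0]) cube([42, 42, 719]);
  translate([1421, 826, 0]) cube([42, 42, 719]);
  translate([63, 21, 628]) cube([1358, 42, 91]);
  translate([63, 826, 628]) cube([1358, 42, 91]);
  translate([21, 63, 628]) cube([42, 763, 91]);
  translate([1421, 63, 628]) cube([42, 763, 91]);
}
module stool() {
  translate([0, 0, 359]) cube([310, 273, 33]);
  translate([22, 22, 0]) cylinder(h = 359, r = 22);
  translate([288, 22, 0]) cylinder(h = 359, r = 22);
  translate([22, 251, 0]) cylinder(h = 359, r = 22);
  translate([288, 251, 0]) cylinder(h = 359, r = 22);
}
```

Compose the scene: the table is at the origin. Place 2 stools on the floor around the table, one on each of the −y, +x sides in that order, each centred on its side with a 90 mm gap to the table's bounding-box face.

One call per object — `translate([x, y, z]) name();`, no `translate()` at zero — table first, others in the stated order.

table();
translate([587, -363, 0]) stool();
translate([1574, 308, 0]) stool();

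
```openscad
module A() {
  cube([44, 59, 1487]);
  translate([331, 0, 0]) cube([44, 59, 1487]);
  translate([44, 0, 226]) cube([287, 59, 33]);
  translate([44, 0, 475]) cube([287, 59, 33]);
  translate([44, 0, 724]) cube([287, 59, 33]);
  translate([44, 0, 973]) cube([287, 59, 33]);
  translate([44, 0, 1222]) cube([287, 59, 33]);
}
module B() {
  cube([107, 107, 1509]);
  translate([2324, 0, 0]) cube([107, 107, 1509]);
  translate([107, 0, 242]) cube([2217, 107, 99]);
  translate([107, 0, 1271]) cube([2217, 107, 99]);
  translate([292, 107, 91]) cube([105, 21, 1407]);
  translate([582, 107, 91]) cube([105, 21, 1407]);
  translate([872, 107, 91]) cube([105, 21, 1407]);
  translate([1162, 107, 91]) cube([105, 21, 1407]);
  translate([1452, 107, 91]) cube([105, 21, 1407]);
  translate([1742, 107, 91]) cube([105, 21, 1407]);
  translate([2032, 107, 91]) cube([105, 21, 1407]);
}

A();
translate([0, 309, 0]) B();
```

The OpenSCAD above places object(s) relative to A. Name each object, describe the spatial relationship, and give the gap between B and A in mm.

The fence section's nearest face is 250 mm from the ladder's +y face.

A is a ladder. B is a fence section. The fence section is on the floor beside the ladder on its +y side. The gap between the fence section and the ladder is 250 mm.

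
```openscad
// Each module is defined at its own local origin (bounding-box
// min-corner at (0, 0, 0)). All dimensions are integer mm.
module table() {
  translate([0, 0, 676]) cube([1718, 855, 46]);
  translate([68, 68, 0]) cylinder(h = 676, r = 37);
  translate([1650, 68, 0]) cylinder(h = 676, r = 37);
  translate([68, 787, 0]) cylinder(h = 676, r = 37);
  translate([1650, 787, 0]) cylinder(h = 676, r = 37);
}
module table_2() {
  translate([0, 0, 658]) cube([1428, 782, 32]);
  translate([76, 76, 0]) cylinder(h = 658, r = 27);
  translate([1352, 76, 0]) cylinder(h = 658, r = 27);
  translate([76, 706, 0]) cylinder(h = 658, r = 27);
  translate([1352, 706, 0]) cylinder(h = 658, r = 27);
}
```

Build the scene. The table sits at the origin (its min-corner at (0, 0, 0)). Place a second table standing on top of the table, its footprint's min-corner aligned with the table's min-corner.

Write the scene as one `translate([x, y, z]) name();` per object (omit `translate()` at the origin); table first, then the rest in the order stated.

table();
translate([0, 0, 722]) table_2();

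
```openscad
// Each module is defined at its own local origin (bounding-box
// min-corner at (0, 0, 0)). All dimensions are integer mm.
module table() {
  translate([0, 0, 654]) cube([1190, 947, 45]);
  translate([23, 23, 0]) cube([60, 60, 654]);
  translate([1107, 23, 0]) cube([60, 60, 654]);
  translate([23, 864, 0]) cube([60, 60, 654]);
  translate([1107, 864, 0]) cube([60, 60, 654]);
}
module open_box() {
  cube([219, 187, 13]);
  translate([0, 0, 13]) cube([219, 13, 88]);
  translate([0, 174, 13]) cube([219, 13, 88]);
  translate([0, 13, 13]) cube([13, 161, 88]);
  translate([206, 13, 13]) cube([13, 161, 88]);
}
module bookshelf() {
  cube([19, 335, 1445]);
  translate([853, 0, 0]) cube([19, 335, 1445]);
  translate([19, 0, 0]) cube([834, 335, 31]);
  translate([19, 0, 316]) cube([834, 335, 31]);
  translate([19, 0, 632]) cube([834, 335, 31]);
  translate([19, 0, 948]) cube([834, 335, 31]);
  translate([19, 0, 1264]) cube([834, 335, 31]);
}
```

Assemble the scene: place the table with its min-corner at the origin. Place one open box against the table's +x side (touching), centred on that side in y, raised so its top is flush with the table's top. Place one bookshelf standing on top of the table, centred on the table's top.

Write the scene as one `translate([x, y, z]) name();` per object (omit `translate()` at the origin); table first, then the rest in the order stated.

table();
translate([1190, 380, 598]) open_box();
translate([159, 306, 699]) bookshelf();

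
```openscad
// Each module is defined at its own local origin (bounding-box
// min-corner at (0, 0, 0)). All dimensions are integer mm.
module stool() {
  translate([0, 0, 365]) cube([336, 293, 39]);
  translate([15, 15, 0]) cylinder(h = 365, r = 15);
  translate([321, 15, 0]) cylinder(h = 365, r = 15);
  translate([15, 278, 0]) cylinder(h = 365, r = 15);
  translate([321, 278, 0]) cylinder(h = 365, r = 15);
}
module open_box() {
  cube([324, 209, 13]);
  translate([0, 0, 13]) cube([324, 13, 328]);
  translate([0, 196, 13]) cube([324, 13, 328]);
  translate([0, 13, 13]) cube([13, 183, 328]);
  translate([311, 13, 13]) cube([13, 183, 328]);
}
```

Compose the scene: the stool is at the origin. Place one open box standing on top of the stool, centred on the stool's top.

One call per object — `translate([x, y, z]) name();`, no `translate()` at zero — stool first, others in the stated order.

stool();
translate([6, 42, 404]) open_box();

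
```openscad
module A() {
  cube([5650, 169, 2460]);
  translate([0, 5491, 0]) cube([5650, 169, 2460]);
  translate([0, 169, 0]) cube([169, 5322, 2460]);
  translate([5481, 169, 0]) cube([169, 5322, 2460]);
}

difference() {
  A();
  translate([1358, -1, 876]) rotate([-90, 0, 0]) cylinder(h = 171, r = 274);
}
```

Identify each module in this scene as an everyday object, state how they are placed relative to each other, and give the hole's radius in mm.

A is a house frame. The house frame has a circular hole through its front wall. The hole's radius is 274 mm.

The subtracted cylinder has r = 274 mm.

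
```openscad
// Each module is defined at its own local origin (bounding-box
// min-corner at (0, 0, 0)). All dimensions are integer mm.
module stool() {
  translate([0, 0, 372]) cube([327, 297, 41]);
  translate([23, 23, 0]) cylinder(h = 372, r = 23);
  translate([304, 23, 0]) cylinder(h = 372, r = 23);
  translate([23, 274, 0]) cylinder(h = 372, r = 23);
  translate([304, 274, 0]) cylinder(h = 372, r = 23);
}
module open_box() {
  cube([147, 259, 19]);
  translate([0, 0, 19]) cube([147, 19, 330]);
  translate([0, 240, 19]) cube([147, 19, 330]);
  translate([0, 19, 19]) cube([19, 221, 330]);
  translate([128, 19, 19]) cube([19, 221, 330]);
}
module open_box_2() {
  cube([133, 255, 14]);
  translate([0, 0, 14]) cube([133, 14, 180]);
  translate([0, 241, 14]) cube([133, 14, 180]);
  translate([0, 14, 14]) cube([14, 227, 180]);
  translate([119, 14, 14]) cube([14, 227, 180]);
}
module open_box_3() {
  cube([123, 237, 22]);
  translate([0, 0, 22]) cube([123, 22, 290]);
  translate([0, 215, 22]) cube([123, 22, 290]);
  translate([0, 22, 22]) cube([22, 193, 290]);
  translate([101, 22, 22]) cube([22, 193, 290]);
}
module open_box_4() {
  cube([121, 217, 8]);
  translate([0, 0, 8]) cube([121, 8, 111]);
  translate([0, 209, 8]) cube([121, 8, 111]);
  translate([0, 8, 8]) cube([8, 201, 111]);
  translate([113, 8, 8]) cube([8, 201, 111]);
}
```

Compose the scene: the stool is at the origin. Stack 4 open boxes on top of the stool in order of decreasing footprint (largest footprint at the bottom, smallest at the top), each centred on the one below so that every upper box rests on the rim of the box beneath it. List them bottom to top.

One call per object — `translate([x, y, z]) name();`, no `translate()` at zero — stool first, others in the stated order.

stool();
translate([90, 19, 413]) open_box();
translate([97, 21, 762]) open_box_2();
translate([102, 30, 956]) open_box_3();
translate([103, 40, 1268]) open_box_4();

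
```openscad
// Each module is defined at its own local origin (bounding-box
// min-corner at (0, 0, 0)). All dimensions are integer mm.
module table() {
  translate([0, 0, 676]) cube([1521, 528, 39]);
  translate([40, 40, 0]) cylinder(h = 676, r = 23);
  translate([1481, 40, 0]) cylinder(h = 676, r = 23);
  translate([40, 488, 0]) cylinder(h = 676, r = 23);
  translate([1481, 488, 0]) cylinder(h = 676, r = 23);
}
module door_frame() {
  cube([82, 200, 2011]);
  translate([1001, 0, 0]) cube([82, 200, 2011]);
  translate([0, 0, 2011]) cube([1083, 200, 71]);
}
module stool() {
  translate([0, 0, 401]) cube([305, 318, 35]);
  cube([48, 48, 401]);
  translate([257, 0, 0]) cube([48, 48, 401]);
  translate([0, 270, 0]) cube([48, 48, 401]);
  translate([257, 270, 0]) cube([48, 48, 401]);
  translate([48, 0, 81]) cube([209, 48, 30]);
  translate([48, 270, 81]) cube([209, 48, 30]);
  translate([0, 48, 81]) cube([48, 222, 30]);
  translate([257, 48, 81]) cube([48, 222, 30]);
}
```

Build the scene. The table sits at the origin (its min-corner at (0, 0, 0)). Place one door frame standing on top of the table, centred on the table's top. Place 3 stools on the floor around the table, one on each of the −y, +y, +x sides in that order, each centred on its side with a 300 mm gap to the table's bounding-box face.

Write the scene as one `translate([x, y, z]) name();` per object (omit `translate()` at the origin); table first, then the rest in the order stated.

table();
translate([219, 164, 715]) door_frame();
translate([608, -618, 0]) stool();
translate([608, 828, 0]) stool();
translate([1821, 105, 0]) stool();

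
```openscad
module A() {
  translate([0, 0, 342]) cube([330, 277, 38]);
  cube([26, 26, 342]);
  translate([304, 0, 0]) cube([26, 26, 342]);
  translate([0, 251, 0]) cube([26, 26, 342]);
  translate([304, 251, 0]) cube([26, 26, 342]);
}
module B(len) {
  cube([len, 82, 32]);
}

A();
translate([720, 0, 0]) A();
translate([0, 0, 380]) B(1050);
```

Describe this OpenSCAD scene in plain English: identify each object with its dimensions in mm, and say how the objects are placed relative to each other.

A is a simple wooden stool: a rectangular seat 330 mm (x) by 277 mm (y), 38 mm thick, top face at z = 380 mm, on four square legs, each 26×26 mm in cross-section. The legs rest on z = 0, each flush with a corner of the seat.

B is a rectangular beam 1050 mm long (x), 82 mm deep (y), 32 mm thick (z).

The beam spans the tops of two stools placed 390 mm apart, resting at z = 380 mm.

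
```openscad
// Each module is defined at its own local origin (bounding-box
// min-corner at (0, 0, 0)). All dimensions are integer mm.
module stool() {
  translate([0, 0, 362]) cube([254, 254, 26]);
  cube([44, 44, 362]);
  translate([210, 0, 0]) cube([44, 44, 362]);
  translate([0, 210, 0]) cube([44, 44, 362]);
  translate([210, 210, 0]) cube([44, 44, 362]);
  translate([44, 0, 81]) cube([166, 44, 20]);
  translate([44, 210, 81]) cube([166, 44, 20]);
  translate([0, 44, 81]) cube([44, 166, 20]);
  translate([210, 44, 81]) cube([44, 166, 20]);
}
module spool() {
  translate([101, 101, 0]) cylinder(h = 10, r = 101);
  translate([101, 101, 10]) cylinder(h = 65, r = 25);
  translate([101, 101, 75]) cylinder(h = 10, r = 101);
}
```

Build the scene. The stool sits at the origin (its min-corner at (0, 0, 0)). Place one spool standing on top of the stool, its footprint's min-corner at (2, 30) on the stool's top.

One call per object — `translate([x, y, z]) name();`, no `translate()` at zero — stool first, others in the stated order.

stool();
translate([2, 30, 388]) spool();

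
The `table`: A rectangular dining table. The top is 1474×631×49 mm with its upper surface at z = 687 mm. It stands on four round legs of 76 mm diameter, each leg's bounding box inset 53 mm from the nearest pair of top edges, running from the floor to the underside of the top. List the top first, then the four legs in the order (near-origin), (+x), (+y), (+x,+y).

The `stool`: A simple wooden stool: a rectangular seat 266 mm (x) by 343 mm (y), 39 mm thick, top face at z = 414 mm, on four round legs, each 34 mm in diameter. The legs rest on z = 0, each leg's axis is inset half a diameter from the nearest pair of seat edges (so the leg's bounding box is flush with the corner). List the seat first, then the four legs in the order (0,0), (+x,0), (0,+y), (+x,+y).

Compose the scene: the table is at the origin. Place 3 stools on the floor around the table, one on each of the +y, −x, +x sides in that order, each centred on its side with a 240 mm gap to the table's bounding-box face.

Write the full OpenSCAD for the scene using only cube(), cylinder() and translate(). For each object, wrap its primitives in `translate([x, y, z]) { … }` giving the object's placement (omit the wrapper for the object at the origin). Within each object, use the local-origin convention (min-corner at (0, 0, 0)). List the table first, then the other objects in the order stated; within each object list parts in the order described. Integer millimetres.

translate([0, 0, 638]) cube([1474, 631, 49]);
translate([91, 91, 0]) cylinder(h = 638, r = 38);
translate([1383, 91, 0]) cylinder(h = 638, r = 38);
translate([91, 540, 0]) cylinder(h = 638, r = 38);
translate([1383, 540, 0]) cylinder(h = 638, r = 38);
translate([604, 871, 0]) {
  translate([0, 0, 375]) cube([266, 343, 39]);
  translate([17, 17, 0]) cylinder(h = 375, r = 17);
  translate([249, 17, 0]) cylinder(h = 375, r = 17);
  translate([17, 326, 0]) cylinder(h = 375, r = 17);
  translate([249, 326, 0]) cylinder(h = 375, r = 17);
}
translate([-506, 144, 0]) {
  translate([0, 0, 375]) cube([266, 343, 39]);
  translate([17, 17, 0]) cylinder(h = 375, r = 17);
  translate([249, 17, 0]) cylinder(h = 375, r = 17);
  translate([17, 326, 0]) cylinder(h = 375, r = 17);
  translate([249, 326, 0]) cylinder(h = 375, r = 17);
}
translate([1714, 144, 0]) {
  translate([0, 0, 375]) cube([266, 343, 39]);
  translate([17, 17, 0]) cylinder(h = 375, r = 17);
  translate([249, 17, 0]) cylinder(h = 375, r = 17);
  translate([17, 326, 0]) cylinder(h = 375, r = 17);
  translate([249, 326, 0]) cylinder(h = 375, r = 17);
}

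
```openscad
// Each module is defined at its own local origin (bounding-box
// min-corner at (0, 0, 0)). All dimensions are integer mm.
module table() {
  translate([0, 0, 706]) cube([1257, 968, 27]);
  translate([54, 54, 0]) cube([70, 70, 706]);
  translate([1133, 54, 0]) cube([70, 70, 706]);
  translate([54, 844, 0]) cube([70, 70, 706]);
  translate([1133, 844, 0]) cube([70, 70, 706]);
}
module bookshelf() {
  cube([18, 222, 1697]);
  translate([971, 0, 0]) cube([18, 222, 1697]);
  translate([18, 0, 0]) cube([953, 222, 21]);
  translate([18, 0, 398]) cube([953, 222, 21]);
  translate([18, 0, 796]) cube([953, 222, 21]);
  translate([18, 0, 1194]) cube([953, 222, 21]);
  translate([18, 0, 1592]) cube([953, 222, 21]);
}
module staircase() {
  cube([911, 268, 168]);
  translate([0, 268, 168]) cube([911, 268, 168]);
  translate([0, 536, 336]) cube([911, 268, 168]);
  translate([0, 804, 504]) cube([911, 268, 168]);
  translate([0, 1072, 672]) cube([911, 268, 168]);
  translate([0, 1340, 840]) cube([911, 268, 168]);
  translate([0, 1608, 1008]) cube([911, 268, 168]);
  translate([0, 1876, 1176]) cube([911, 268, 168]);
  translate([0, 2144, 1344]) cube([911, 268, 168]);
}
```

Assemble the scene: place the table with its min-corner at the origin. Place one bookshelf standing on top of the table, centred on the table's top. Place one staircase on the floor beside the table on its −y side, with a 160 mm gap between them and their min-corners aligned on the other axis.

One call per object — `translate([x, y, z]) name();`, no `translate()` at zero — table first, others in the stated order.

table();
translate([134, 373, 733]) bookshelf();
translate([0, -2572, 0]) staircase();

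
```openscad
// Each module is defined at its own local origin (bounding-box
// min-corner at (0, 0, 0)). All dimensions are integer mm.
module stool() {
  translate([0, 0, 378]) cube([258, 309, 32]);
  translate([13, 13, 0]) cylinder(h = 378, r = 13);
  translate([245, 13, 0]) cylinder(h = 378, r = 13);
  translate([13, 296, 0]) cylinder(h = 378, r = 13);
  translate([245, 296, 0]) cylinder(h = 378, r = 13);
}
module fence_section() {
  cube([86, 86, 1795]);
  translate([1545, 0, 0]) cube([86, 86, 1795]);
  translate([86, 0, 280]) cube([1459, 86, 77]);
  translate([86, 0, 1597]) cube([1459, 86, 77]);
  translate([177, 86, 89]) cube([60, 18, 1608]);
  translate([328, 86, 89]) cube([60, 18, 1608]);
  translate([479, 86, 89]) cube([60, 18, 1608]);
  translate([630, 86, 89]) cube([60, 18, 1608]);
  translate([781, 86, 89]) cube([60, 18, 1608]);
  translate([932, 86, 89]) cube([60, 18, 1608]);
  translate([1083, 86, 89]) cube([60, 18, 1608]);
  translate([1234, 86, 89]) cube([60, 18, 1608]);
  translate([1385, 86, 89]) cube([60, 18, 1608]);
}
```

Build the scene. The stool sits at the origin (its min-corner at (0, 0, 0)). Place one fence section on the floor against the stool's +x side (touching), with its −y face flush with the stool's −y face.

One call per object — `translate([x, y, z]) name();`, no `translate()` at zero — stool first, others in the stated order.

stool();
translate([258, 0, 0]) fence_section();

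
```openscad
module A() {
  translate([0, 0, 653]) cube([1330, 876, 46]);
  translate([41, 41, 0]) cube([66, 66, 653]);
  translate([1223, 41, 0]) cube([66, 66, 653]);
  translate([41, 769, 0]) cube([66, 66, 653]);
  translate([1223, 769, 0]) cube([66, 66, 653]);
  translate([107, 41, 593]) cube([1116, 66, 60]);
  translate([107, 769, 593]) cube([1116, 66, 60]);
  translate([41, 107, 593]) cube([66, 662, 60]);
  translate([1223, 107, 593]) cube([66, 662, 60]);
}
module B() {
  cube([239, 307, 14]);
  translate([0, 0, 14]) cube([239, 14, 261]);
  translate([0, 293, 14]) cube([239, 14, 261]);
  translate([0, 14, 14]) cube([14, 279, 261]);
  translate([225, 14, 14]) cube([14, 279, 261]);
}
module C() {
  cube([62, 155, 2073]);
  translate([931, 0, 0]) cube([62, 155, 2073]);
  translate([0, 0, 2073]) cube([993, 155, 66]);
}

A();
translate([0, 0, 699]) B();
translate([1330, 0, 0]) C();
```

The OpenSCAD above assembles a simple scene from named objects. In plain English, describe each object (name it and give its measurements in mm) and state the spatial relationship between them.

A is a table: top 1330 mm (x) × 876 mm (y), 46 mm thick, upper face at z = 699 mm, on four 66×66 mm square legs, each inset 41 mm from the nearest pair of top edges, running from z = 0 to the bottom of the top. Four apron rails, 66 mm thick and 60 mm tall, run between adjacent legs with their top edges flush with the underside of the top and their outer faces flush with the legs' outer faces.

B is an open-topped rectangular box: outside dimensions 239×307×275 mm, with a uniform wall and base thickness of 14 mm. The base is a full 239×307 slab on the floor; four walls sit on top of the base. The front and back walls (the −y and +y sides) span the full width; the two side walls fit between them.

C is a rectangular door frame: two vertical jambs of 62×155 mm section, 2073 mm tall, with a clear opening 869 mm wide between their inner faces. A header 66 mm tall and 155 mm deep lies on top of the jambs and spans the full outside width.

The open box is on top of the table. The door frame is against the table's +x side, with their −y faces flush.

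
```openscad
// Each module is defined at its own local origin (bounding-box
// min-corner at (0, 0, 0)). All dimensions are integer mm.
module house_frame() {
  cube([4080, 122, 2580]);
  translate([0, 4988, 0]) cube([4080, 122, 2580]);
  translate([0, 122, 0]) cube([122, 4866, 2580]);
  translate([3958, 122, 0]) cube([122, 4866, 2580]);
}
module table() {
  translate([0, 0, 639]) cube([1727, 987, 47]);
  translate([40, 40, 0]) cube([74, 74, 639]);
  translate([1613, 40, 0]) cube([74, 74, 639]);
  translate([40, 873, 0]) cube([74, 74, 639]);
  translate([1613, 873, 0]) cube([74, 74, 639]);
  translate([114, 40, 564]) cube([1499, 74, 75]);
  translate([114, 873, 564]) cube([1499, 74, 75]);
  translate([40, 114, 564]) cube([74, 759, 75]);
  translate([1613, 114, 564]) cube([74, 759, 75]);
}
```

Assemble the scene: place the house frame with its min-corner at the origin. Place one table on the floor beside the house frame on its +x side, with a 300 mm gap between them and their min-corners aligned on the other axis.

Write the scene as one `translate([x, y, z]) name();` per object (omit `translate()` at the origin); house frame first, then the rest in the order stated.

house_frame();
translate([4380, 0, 0]) table();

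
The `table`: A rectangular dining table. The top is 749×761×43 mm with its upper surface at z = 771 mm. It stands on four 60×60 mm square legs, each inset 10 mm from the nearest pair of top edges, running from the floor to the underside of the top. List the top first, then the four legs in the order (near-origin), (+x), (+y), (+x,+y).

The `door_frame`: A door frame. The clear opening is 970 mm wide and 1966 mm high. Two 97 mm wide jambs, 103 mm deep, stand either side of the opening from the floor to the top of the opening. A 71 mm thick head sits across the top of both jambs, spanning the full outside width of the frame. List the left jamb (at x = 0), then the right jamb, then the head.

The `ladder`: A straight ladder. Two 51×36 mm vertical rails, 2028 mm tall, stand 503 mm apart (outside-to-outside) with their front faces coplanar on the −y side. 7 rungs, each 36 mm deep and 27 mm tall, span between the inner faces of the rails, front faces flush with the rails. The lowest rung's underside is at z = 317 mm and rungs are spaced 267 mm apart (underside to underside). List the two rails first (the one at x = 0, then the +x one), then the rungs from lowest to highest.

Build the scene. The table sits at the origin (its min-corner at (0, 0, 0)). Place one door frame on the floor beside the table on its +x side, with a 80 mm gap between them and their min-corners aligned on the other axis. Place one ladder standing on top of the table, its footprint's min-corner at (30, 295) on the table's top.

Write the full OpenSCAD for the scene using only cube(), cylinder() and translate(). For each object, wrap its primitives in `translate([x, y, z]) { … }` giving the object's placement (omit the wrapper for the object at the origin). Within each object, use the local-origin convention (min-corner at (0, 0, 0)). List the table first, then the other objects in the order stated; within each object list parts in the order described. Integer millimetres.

translate([0, 0, 728]) cube([749, 761, 43]);
translate([10, 10, 0]) cube([60, 60, 728]);
translate([679, 10, 0]) cube([60, 60, 728]);
translate([10, 691, 0]) cube([60, 60, 728]);
translate([679, 691, 0]) cube([60, 60, 728]);
translate([829, 0, 0]) {
  cube([97, 103, 1966]);
  translate([1067, 0, 0]) cube([97, 103, 1966]);
  translate([0, 0, 1966]) cube([1164, 103, 71]);
}
translate([30, 295, 771]) {
  cube([51, 36, 2028]);
  translate([452, 0, 0]) cube([51, 36, 2028]);
  translate([51, 0, 317]) cube([401, 36, 27]);
  translate([51, 0, 584]) cube([401, 36, 27]);
  translate([51, 0, 851]) cube([401, 36, 27]);
  translate([51, 0, 1118]) cube([401, 36, 27]);
  translate([51, 0, 1385]) cube([401, 36, 27]);
  translate([51, 0, 1652]) cube([401, 36, 27]);
  translate([51, 0, 1919]) cube([401, 36, 27]);
}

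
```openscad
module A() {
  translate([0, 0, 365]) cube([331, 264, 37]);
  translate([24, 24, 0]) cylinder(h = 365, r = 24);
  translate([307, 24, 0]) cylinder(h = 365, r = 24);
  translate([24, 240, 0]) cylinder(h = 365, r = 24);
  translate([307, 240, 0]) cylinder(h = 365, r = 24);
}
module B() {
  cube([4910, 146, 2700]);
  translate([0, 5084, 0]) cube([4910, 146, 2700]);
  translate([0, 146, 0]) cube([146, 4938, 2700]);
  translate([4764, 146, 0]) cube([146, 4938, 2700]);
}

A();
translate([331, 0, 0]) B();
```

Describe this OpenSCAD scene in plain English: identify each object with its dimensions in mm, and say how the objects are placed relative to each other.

A is a four-legged stool. The seat is 331×264 mm, 37 mm thick, top at z = 402 mm. It stands on four round legs, each 48 mm in diameter, from z = 0 to the seat underside, each leg's axis is inset half a diameter from the nearest pair of seat edges (so the leg's bounding box is flush with the corner).

B is a box-shaped house frame (walls only): outside footprint 4910×5230 mm, wall height 2700 mm, wall thickness 146 mm. The two y-facing walls run the full x-width; the two x-facing walls fit between the inner faces of the y-facing walls.

The house frame is against the stool's +x side, with their −y faces flush.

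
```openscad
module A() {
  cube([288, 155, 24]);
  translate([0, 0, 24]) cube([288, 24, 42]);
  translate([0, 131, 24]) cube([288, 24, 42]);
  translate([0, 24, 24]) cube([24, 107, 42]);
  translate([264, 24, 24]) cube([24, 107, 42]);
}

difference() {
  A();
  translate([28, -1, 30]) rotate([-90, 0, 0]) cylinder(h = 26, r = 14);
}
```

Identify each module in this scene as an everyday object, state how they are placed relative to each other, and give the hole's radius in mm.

The subtracted cylinder has r = 14 mm.

A is an open box. The open box has a circular hole through its front wall. The hole's radius is 14 mm.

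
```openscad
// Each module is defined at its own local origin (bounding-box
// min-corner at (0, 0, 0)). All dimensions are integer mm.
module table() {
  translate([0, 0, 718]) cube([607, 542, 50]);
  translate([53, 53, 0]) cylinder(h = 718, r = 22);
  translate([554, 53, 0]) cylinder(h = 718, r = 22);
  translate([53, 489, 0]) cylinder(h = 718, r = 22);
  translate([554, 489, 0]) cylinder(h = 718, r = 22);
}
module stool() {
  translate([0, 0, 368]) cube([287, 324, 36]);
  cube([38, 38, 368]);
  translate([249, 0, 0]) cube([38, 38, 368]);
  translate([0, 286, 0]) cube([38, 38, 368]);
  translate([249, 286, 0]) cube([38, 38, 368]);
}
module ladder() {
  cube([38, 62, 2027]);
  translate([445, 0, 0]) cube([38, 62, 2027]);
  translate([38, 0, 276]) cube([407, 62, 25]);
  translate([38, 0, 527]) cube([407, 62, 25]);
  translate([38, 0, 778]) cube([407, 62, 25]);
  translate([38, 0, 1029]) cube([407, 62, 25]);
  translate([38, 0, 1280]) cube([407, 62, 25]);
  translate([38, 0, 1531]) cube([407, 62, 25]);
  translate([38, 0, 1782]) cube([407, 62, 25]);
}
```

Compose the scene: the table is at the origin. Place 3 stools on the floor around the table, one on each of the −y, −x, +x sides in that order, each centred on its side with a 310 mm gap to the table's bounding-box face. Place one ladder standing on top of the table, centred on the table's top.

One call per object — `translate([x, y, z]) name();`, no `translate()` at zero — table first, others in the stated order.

table();
translate([160, -634, 0]) stool();
translate([-597, 109, 0]) stool();
translate([917, 109, 0]) stool();
translate([62, 240, 768]) ladder();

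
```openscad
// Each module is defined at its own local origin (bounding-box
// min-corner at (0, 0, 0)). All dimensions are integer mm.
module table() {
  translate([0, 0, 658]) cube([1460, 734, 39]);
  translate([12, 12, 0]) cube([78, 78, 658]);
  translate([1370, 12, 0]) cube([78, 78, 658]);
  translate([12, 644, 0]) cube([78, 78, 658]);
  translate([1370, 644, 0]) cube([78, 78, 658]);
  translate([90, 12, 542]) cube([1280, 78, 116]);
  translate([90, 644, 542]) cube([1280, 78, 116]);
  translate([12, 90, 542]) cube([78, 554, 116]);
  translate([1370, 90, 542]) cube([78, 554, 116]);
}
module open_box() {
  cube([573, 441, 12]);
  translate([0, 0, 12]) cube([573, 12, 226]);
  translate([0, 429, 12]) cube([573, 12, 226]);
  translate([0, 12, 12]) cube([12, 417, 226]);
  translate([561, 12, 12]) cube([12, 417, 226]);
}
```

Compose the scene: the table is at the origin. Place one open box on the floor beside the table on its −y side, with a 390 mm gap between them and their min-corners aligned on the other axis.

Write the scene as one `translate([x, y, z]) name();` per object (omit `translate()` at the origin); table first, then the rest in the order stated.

table();
translate([0, -831, 0]) open_box();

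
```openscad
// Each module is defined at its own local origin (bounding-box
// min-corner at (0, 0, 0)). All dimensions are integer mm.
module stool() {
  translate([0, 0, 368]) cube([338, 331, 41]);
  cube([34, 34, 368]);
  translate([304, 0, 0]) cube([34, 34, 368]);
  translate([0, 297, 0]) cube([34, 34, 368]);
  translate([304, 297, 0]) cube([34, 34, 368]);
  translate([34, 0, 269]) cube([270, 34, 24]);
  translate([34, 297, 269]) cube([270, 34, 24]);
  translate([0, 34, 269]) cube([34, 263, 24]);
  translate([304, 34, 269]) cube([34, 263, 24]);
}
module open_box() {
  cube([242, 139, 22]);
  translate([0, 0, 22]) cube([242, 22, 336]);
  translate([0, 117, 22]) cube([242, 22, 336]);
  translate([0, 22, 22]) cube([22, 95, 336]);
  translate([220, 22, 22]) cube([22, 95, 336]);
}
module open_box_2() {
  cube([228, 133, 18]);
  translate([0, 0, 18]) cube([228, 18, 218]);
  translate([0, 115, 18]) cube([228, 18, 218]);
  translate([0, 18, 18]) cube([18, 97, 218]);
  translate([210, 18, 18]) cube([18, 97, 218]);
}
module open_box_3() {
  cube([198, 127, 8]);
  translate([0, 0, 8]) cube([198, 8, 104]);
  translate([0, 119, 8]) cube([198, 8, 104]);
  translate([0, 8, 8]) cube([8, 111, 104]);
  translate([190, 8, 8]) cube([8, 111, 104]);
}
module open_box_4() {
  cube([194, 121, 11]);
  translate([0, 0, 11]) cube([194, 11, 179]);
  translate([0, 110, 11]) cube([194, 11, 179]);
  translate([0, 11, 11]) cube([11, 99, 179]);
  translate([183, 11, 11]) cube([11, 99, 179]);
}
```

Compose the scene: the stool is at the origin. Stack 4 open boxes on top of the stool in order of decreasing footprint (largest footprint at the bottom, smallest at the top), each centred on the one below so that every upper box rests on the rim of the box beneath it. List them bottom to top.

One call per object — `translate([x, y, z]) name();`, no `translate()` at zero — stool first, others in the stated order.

stool();
translate([48, 96, 409]) open_box();
translate([55, 99, 767]) open_box_2();
translate([70, 102, 1003]) open_box_3();
translate([72, 105, 1115]) open_box_4();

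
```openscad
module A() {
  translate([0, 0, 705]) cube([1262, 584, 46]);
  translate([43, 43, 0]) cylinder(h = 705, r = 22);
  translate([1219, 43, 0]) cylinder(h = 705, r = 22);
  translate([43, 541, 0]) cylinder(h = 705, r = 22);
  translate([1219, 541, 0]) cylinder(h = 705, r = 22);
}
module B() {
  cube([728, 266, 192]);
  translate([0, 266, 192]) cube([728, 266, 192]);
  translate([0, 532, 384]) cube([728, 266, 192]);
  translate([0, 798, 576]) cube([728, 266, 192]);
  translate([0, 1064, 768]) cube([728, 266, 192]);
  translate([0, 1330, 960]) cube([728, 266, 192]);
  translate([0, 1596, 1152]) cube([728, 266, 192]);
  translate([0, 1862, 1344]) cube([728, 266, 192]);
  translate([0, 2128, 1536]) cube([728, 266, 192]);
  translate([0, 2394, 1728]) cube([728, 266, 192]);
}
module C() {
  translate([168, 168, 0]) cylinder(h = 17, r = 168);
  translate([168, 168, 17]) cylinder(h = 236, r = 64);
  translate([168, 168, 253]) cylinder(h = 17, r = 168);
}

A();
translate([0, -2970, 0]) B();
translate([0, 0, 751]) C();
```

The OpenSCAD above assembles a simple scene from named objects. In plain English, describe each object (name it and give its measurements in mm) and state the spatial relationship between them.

A is a table with a 1262×584 mm rectangular top, 46 mm thick, top surface at z = 751 mm, supported by four round legs of 44 mm diameter, each leg's bounding box inset 21 mm from the nearest pair of top edges, running from the floor.

B is a straight staircase of 10 solid steps. Each step is 728 mm wide (x), 266 mm deep (y, the going) and 192 mm tall (the rise). The first step rests on the floor; each subsequent step sits one going further in +y and one rise higher in +z, directly behind and above the previous step with no overlap.

C is a spool: two coaxial disc flanges of radius 168 mm and thickness 17 mm, joined by a core cylinder of radius 64 mm and height 236 mm. The lower flange rests on z = 0 and the three cylinders share a vertical axis.

The staircase is on the floor beside the table on its −y side. The spool is on top of the table.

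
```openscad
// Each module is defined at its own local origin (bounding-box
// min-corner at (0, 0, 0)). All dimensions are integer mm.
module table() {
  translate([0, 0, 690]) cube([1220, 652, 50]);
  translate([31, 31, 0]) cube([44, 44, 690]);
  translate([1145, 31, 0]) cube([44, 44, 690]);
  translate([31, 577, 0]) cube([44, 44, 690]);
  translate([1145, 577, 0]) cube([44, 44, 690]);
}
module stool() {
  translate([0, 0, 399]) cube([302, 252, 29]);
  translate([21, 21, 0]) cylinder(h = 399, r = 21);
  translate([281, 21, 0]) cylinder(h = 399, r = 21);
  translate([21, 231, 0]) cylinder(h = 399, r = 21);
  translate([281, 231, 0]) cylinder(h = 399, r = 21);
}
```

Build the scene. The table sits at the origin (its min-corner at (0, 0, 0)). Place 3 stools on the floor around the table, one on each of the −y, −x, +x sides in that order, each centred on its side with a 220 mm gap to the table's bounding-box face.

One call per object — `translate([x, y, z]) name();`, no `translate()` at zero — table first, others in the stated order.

table();
translate([459, -472, 0]) stool();
translate([-522, 200, 0]) stool();
translate([1440, 200, 0]) stool();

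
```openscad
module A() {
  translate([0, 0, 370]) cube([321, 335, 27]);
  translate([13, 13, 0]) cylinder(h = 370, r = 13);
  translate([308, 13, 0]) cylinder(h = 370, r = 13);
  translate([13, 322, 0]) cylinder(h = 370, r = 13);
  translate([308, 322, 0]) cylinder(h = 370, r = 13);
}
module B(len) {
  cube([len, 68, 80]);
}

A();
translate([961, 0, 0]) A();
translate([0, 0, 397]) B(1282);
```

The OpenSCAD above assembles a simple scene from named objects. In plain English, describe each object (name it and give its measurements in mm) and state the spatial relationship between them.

A is a four-legged stool. The seat is 321×335 mm, 27 mm thick, top at z = 397 mm. It stands on four round legs, each 26 mm in diameter, from z = 0 to the seat underside, each leg's axis is inset half a diameter from the nearest pair of seat edges (so the leg's bounding box is flush with the corner).

B is a rectangular beam 1282 mm long (x), 68 mm deep (y), 80 mm thick (z).

The beam spans the tops of two stools placed 640 mm apart, resting at z = 397 mm.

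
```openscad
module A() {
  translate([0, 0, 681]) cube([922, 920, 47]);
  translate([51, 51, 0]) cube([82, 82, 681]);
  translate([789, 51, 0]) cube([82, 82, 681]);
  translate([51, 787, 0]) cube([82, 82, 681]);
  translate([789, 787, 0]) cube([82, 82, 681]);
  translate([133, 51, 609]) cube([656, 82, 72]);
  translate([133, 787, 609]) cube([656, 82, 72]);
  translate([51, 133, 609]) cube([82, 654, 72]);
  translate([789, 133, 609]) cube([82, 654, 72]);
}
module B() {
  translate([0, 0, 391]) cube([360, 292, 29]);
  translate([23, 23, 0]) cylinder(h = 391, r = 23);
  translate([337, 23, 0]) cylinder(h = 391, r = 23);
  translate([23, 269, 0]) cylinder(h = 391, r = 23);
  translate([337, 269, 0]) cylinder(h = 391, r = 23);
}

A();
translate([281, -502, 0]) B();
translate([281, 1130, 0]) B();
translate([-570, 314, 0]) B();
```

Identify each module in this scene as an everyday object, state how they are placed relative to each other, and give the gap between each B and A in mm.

Each stool's nearest face is 210 mm from the table's bounding box.

A is a table. B is a stool. Three stools sit around the table at the −y, +y, −x sides. The gap between each stool and the table is 210 mm.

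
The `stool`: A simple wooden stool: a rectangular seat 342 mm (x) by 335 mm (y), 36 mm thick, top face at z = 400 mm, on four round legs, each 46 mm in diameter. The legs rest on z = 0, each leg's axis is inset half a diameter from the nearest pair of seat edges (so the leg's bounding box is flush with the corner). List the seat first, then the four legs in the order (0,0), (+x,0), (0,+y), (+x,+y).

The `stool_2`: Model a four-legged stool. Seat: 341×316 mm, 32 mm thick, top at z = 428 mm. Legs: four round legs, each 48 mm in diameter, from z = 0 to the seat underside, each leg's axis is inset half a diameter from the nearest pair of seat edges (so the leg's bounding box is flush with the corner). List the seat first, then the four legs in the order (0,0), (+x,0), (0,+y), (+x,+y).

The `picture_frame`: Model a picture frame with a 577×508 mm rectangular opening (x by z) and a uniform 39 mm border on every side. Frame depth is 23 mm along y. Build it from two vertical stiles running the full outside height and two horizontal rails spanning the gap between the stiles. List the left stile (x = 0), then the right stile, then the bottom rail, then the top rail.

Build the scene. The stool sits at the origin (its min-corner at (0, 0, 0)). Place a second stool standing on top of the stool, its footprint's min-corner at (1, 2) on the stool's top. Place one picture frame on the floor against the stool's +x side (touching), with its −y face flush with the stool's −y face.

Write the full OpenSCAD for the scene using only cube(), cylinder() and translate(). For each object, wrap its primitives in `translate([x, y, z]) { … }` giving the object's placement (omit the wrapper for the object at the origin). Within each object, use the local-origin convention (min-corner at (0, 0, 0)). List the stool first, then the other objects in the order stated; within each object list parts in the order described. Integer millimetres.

translate([0, 0, 364]) cube([342, 335, 36]);
translate([23, 23, 0]) cylinder(h = 364, r = 23);
translate([319, 23, 0]) cylinder(h = 364, r = 23);
translate([23, 312, 0]) cylinder(h = 364, r = 23);
translate([319, 312, 0]) cylinder(h = 364, r = 23);
translate([1, 2, 400]) {
  translate([0, 0, 396]) cube([341, 316, 32]);
  translate([24, 24, 0]) cylinder(h = 396, r = 24);
  translate([317, 24, 0]) cylinder(h = 396, r = 24);
  translate([24, 292, 0]) cylinder(h = 396, r = 24);
  translate([317, 292, 0]) cylinder(h = 396, r = 24);
}
translate([342, 0, 0]) {
  cube([39, 23, 586]);
  translate([616, 0, 0]) cube([39, 23, 586]);
  translate([39, 0, 0]) cube([577, 23, 39]);
  translate([39, 0, 547]) cube([577, 23, 39]);
}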